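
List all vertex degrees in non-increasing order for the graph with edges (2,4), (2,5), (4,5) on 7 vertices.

Step 1: Count edges incident to each vertex:
  deg(1) = 0 (neighbors: none)
  deg(2) = 2 (neighbors: 4, 5)
  deg(3) = 0 (neighbors: none)
  deg(4) = 2 (neighbors: 2, 5)
  deg(5) = 2 (neighbors: 2, 4)
  deg(6) = 0 (neighbors: none)
  deg(7) = 0 (neighbors: none)

Step 2: Sort degrees in non-increasing order:
  Degrees: [0, 2, 0, 2, 2, 0, 0] -> sorted: [2, 2, 2, 0, 0, 0, 0]

Degree sequence: [2, 2, 2, 0, 0, 0, 0]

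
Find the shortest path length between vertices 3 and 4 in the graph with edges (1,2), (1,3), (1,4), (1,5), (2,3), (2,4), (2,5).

Step 1: Build adjacency list:
  1: 2, 3, 4, 5
  2: 1, 3, 4, 5
  3: 1, 2
  4: 1, 2
  5: 1, 2

Step 2: BFS from vertex 3 to find shortest path to 4:
  vertex 1 reached at distance 1
  vertex 2 reached at distance 1
  vertex 4 reached at distance 2

Step 3: Shortest path: 3 -> 2 -> 4
Path length: 2 edges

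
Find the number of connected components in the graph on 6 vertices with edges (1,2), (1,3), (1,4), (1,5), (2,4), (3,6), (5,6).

Step 1: Build adjacency list from edges:
  1: 2, 3, 4, 5
  2: 1, 4
  3: 1, 6
  4: 1, 2
  5: 1, 6
  6: 3, 5

Step 2: Run BFS/DFS from vertex 1:
  Visited: {1, 2, 3, 4, 5, 6}
  Reached 6 of 6 vertices

Step 3: All 6 vertices reached from vertex 1, so the graph is connected.
Number of connected components: 1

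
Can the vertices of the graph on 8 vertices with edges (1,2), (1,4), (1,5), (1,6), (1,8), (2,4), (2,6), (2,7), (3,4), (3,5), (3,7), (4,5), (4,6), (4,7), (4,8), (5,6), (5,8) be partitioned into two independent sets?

Step 1: Attempt 2-coloring using BFS:
  Start at vertex 1, assign color 0
  Color vertex 2 with color 1 (neighbor of 1)
  Color vertex 4 with color 1 (neighbor of 1)
  Color vertex 5 with color 1 (neighbor of 1)
  Color vertex 6 with color 1 (neighbor of 1)
  Color vertex 8 with color 1 (neighbor of 1)

Step 2: Conflict found! Vertices 2 and 4 are adjacent but have the same color.
This means the graph contains an odd cycle.

The graph is NOT bipartite.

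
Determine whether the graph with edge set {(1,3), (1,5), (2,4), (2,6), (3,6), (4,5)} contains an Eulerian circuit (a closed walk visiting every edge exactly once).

Step 1: Find the degree of each vertex:
  deg(1) = 2
  deg(2) = 2
  deg(3) = 2
  deg(4) = 2
  deg(5) = 2
  deg(6) = 2

Step 2: Count vertices with odd degree:
  All vertices have even degree (0 odd-degree vertices)

Step 3: Apply Euler's theorem:
  - Eulerian circuit exists iff graph is connected and all vertices have even degree
  - Eulerian path exists iff graph is connected and has 0 or 2 odd-degree vertices

Graph is connected with 0 odd-degree vertices.
Both Eulerian circuit and Eulerian path exist.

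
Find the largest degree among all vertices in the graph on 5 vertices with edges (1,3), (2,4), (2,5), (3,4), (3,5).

Step 1: Count edges incident to each vertex:
  deg(1) = 1 (neighbors: 3)
  deg(2) = 2 (neighbors: 4, 5)
  deg(3) = 3 (neighbors: 1, 4, 5)
  deg(4) = 2 (neighbors: 2, 3)
  deg(5) = 2 (neighbors: 2, 3)

Step 2: Find maximum:
  max(1, 2, 3, 2, 2) = 3 (vertex 3)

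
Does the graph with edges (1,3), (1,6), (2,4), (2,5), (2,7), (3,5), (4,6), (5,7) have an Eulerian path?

Step 1: Find the degree of each vertex:
  deg(1) = 2
  deg(2) = 3
  deg(3) = 2
  deg(4) = 2
  deg(5) = 3
  deg(6) = 2
  deg(7) = 2

Step 2: Count vertices with odd degree:
  Odd-degree vertices: 2, 5 (2 total)

Step 3: Apply Euler's theorem:
  - Eulerian circuit exists iff graph is connected and all vertices have even degree
  - Eulerian path exists iff graph is connected and has 0 or 2 odd-degree vertices

Graph is connected with exactly 2 odd-degree vertices (2, 5).
Eulerian path exists (starting and ending at the odd-degree vertices), but no Eulerian circuit.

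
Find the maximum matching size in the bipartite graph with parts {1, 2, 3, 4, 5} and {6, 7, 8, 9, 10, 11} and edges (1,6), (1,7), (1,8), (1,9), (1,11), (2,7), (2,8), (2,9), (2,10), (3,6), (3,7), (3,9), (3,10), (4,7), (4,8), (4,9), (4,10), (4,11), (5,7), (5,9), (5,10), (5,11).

Step 1: List the neighbors of each left vertex:
  1: 6, 7, 8, 9, 11
  2: 7, 8, 9, 10
  3: 6, 7, 9, 10
  4: 7, 8, 9, 10, 11
  5: 7, 9, 10, 11

Step 2: Greedily match left vertices, then look for augmenting paths:
  Match 1 -- 6
  Match 2 -- 7
  Match 3 -- 9
  Match 4 -- 8
  Match 5 -- 10
  No augmenting path remains.

Step 3: Verify this is maximum:
  Matching size 5 = min(|L|, |R|) = min(5, 6), which is an upper bound, so this matching is maximum.

Maximum matching: {(1,6), (2,7), (3,9), (4,8), (5,10)}
Size: 5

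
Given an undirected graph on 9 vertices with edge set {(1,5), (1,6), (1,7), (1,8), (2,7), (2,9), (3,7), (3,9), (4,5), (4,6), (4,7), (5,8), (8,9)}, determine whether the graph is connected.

Step 1: Build adjacency list from edges:
  1: 5, 6, 7, 8
  2: 7, 9
  3: 7, 9
  4: 5, 6, 7
  5: 1, 4, 8
  6: 1, 4
  7: 1, 2, 3, 4
  8: 1, 5, 9
  9: 2, 3, 8

Step 2: Run BFS/DFS from vertex 1:
  Visited: {1, 5, 6, 7, 8, 4, 2, 3, 9}
  Reached 9 of 9 vertices

Step 3: All 9 vertices reached from vertex 1, so the graph is connected.
Answer: Yes, the graph is connected.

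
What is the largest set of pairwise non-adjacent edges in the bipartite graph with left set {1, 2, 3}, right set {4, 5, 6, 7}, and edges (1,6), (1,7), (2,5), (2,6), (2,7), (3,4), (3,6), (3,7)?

Step 1: List the neighbors of each left vertex:
  1: 6, 7
  2: 5, 6, 7
  3: 4, 6, 7

Step 2: Greedily match left vertices, then look for augmenting paths:
  Match 1 -- 6
  Match 2 -- 5
  Match 3 -- 4
  No augmenting path remains.

Step 3: Verify this is maximum:
  Matching size 3 = min(|L|, |R|) = min(3, 4), which is an upper bound, so this matching is maximum.

Maximum matching: {(1,6), (2,5), (3,4)}
Size: 3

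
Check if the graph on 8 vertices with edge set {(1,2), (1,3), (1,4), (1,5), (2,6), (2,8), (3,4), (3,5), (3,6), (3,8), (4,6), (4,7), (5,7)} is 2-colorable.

Step 1: Attempt 2-coloring using BFS:
  Start at vertex 1, assign color 0
  Color vertex 2 with color 1 (neighbor of 1)
  Color vertex 3 with color 1 (neighbor of 1)
  Color vertex 4 with color 1 (neighbor of 1)
  Color vertex 5 with color 1 (neighbor of 1)
  Color vertex 6 with color 0 (neighbor of 2)
  Color vertex 8 with color 0 (neighbor of 2)

Step 2: Conflict found! Vertices 3 and 4 are adjacent but have the same color.
This means the graph contains an odd cycle.

The graph is NOT bipartite.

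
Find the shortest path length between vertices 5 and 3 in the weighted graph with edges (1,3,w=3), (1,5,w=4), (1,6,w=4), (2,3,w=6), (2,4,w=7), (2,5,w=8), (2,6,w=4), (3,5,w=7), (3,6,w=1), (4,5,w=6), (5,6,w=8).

Step 1: Build adjacency list with weights:
  1: 3(w=3), 5(w=4), 6(w=4)
  2: 3(w=6), 4(w=7), 5(w=8), 6(w=4)
  3: 1(w=3), 2(w=6), 5(w=7), 6(w=1)
  4: 2(w=7), 5(w=6)
  5: 1(w=4), 2(w=8), 3(w=7), 4(w=6), 6(w=8)
  6: 1(w=4), 2(w=4), 3(w=1), 5(w=8)

Step 2: Apply Dijkstra's algorithm from vertex 5:
  Visit vertex 5 (distance=0)
    Update dist[1] = 4
    Update dist[2] = 8
    Update dist[3] = 7
    Update dist[4] = 6
    Update dist[6] = 8
  Visit vertex 1 (distance=4)
  Visit vertex 4 (distance=6)
  Visit vertex 3 (distance=7)

Step 3: Shortest path: 5 -> 3
Total weight: 7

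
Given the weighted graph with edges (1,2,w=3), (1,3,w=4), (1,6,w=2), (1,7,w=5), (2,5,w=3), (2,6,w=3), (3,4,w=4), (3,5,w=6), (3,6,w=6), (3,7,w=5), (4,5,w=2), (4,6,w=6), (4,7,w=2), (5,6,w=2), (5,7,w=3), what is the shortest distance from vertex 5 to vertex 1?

Step 1: Build adjacency list with weights:
  1: 2(w=3), 3(w=4), 6(w=2), 7(w=5)
  2: 1(w=3), 5(w=3), 6(w=3)
  3: 1(w=4), 4(w=4), 5(w=6), 6(w=6), 7(w=5)
  4: 3(w=4), 5(w=2), 6(w=6), 7(w=2)
  5: 2(w=3), 3(w=6), 4(w=2), 6(w=2), 7(w=3)
  6: 1(w=2), 2(w=3), 3(w=6), 4(w=6), 5(w=2)
  7: 1(w=5), 3(w=5), 4(w=2), 5(w=3)

Step 2: Apply Dijkstra's algorithm from vertex 5:
  Visit vertex 5 (distance=0)
    Update dist[2] = 3
    Update dist[3] = 6
    Update dist[4] = 2
    Update dist[6] = 2
    Update dist[7] = 3
  Visit vertex 4 (distance=2)
  Visit vertex 6 (distance=2)
    Update dist[1] = 4
  Visit vertex 2 (distance=3)
  Visit vertex 7 (distance=3)
  Visit vertex 1 (distance=4)

Step 3: Shortest path: 5 -> 6 -> 1
Total weight: 2 + 2 = 4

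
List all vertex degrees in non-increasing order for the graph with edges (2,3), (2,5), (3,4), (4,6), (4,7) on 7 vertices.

Step 1: Count edges incident to each vertex:
  deg(1) = 0 (neighbors: none)
  deg(2) = 2 (neighbors: 3, 5)
  deg(3) = 2 (neighbors: 2, 4)
  deg(4) = 3 (neighbors: 3, 6, 7)
  deg(5) = 1 (neighbors: 2)
  deg(6) = 1 (neighbors: 4)
  deg(7) = 1 (neighbors: 4)

Step 2: Sort degrees in non-increasing order:
  Degrees: [0, 2, 2, 3, 1, 1, 1] -> sorted: [3, 2, 2, 1, 1, 1, 0]

Degree sequence: [3, 2, 2, 1, 1, 1, 0]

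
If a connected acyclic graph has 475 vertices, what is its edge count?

A tree on n vertices always has exactly n - 1 edges.
For n = 475: edges = 475 - 1 = 474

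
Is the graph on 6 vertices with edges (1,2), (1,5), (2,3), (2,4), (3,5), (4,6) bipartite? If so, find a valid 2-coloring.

Step 1: Attempt 2-coloring using BFS:
  Start at vertex 1, assign color 0
  Color vertex 2 with color 1 (neighbor of 1)
  Color vertex 5 with color 1 (neighbor of 1)
  Color vertex 3 with color 0 (neighbor of 2)
  Color vertex 4 with color 0 (neighbor of 2)
  Color vertex 6 with color 1 (neighbor of 4)

Step 2: 2-coloring succeeded. No conflicts found.
  Set A (color 0): {1, 3, 4}
  Set B (color 1): {2, 5, 6}

The graph is bipartite with partition {1, 3, 4}, {2, 5, 6}.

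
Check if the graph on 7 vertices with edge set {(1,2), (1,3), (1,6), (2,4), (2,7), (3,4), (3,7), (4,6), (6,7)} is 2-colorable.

Step 1: Attempt 2-coloring using BFS:
  Start at vertex 1, assign color 0
  Color vertex 2 with color 1 (neighbor of 1)
  Color vertex 3 with color 1 (neighbor of 1)
  Color vertex 6 with color 1 (neighbor of 1)
  Color vertex 4 with color 0 (neighbor of 2)
  Color vertex 7 with color 0 (neighbor of 2)
  Start new component at vertex 5, assign color 0

Step 2: 2-coloring succeeded. No conflicts found.
  Set A (color 0): {1, 4, 5, 7}
  Set B (color 1): {2, 3, 6}

The graph is bipartite with partition {1, 4, 5, 7}, {2, 3, 6}.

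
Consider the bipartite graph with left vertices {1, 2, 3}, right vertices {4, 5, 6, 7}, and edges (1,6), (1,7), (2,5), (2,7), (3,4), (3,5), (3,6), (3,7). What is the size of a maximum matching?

Step 1: List the neighbors of each left vertex:
  1: 6, 7
  2: 5, 7
  3: 4, 5, 6, 7

Step 2: Greedily match left vertices, then look for augmenting paths:
  Match 1 -- 6
  Match 2 -- 5
  Match 3 -- 4
  No augmenting path remains.

Step 3: Verify this is maximum:
  Matching size 3 = min(|L|, |R|) = min(3, 4), which is an upper bound, so this matching is maximum.

Maximum matching: {(1,6), (2,5), (3,4)}
Size: 3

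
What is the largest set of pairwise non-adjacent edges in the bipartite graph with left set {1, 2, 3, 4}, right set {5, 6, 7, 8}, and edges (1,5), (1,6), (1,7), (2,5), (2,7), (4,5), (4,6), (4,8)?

Step 1: List the neighbors of each left vertex:
  1: 5, 6, 7
  2: 5, 7
  3: (none)
  4: 5, 6, 8

Step 2: Greedily match left vertices, then look for augmenting paths:
  Match 1 -- 5
  Match 2 -- 7
  Match 4 -- 6
  No augmenting path remains.

Step 3: Verify this is maximum:
  Matching has size 3. The vertex set {1, 2, 4} covers every edge and has size 3; any matching has at most one edge per cover vertex, so 3 is maximum (König's theorem).

Maximum matching: {(1,5), (2,7), (4,6)}
Size: 3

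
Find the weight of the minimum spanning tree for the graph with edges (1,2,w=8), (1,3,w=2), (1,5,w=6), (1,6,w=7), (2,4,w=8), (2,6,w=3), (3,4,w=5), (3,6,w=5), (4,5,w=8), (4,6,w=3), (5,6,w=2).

Apply Kruskal's algorithm (sort edges by weight, add if no cycle):

Sorted edges by weight:
  (1,3) w=2
  (5,6) w=2
  (2,6) w=3
  (4,6) w=3
  (3,4) w=5
  (3,6) w=5
  (1,5) w=6
  (1,6) w=7
  (1,2) w=8
  (2,4) w=8
  (4,5) w=8

Add edge (1,3) w=2 -- no cycle. Running total: 2
Add edge (5,6) w=2 -- no cycle. Running total: 4
Add edge (2,6) w=3 -- no cycle. Running total: 7
Add edge (4,6) w=3 -- no cycle. Running total: 10
Add edge (3,4) w=5 -- no cycle. Running total: 15

MST edges: (1,3,w=2), (5,6,w=2), (2,6,w=3), (4,6,w=3), (3,4,w=5)
Total MST weight: 2 + 2 + 3 + 3 + 5 = 15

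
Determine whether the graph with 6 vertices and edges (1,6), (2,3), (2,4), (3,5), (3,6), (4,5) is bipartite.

Step 1: Attempt 2-coloring using BFS:
  Start at vertex 1, assign color 0
  Color vertex 6 with color 1 (neighbor of 1)
  Color vertex 3 with color 0 (neighbor of 6)
  Color vertex 2 with color 1 (neighbor of 3)
  Color vertex 5 with color 1 (neighbor of 3)
  Color vertex 4 with color 0 (neighbor of 2)

Step 2: 2-coloring succeeded. No conflicts found.
  Set A (color 0): {1, 3, 4}
  Set B (color 1): {2, 5, 6}

The graph is bipartite with partition {1, 3, 4}, {2, 5, 6}.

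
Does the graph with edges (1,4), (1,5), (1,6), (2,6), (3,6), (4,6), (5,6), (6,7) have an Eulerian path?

Step 1: Find the degree of each vertex:
  deg(1) = 3
  deg(2) = 1
  deg(3) = 1
  deg(4) = 2
  deg(5) = 2
  deg(6) = 6
  deg(7) = 1

Step 2: Count vertices with odd degree:
  Odd-degree vertices: 1, 2, 3, 7 (4 total)

Step 3: Apply Euler's theorem:
  - Eulerian circuit exists iff graph is connected and all vertices have even degree
  - Eulerian path exists iff graph is connected and has 0 or 2 odd-degree vertices

Graph has 4 odd-degree vertices (need 0 or 2).
Neither Eulerian path nor Eulerian circuit exists.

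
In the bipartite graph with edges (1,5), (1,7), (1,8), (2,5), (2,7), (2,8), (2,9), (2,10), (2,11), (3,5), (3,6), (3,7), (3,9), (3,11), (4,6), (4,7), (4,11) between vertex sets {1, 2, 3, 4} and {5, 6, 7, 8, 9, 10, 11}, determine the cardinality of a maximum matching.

Step 1: List the neighbors of each left vertex:
  1: 5, 7, 8
  2: 5, 7, 8, 9, 10, 11
  3: 5, 6, 7, 9, 11
  4: 6, 7, 11

Step 2: Greedily match left vertices, then look for augmenting paths:
  Match 1 -- 5
  Match 2 -- 7
  Match 3 -- 6
  Match 4 -- 11
  No augmenting path remains.

Step 3: Verify this is maximum:
  Matching size 4 = min(|L|, |R|) = min(4, 7), which is an upper bound, so this matching is maximum.

Maximum matching: {(1,5), (2,7), (3,6), (4,11)}
Size: 4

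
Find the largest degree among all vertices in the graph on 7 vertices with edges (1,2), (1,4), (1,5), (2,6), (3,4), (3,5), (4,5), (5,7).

Step 1: Count edges incident to each vertex:
  deg(1) = 3 (neighbors: 2, 4, 5)
  deg(2) = 2 (neighbors: 1, 6)
  deg(3) = 2 (neighbors: 4, 5)
  deg(4) = 3 (neighbors: 1, 3, 5)
  deg(5) = 4 (neighbors: 1, 3, 4, 7)
  deg(6) = 1 (neighbors: 2)
  deg(7) = 1 (neighbors: 5)

Step 2: Find maximum:
  max(3, 2, 2, 3, 4, 1, 1) = 4 (vertex 5)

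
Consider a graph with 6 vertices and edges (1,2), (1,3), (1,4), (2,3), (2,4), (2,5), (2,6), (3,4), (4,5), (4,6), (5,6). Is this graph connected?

Step 1: Build adjacency list from edges:
  1: 2, 3, 4
  2: 1, 3, 4, 5, 6
  3: 1, 2, 4
  4: 1, 2, 3, 5, 6
  5: 2, 4, 6
  6: 2, 4, 5

Step 2: Run BFS/DFS from vertex 1:
  Visited: {1, 2, 3, 4, 5, 6}
  Reached 6 of 6 vertices

Step 3: All 6 vertices reached from vertex 1, so the graph is connected.
Answer: Yes, the graph is connected.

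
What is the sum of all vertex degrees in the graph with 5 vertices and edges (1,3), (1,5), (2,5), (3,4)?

Step 1: Count edges incident to each vertex:
  deg(1) = 2 (neighbors: 3, 5)
  deg(2) = 1 (neighbors: 5)
  deg(3) = 2 (neighbors: 1, 4)
  deg(4) = 1 (neighbors: 3)
  deg(5) = 2 (neighbors: 1, 2)

Step 2: Sum all degrees:
  2 + 1 + 2 + 1 + 2 = 8

Verification: sum of degrees = 2 * |E| = 2 * 4 = 8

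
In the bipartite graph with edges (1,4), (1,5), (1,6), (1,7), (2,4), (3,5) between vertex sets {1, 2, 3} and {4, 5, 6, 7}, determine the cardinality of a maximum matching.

Step 1: List the neighbors of each left vertex:
  1: 4, 5, 6, 7
  2: 4
  3: 5

Step 2: Greedily match left vertices, then look for augmenting paths:
  Match 1 -- 6
  Match 2 -- 4
  Match 3 -- 5
  No augmenting path remains.

Step 3: Verify this is maximum:
  Matching size 3 = min(|L|, |R|) = min(3, 4), which is an upper bound, so this matching is maximum.

Maximum matching: {(1,6), (2,4), (3,5)}
Size: 3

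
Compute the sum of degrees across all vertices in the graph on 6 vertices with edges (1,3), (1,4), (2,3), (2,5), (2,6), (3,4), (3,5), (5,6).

Step 1: Count edges incident to each vertex:
  deg(1) = 2 (neighbors: 3, 4)
  deg(2) = 3 (neighbors: 3, 5, 6)
  deg(3) = 4 (neighbors: 1, 2, 4, 5)
  deg(4) = 2 (neighbors: 1, 3)
  deg(5) = 3 (neighbors: 2, 3, 6)
  deg(6) = 2 (neighbors: 2, 5)

Step 2: Sum all degrees:
  2 + 3 + 4 + 2 + 3 + 2 = 16

Verification: sum of degrees = 2 * |E| = 2 * 8 = 16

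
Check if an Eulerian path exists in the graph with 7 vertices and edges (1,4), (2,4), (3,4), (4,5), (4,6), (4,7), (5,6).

Step 1: Find the degree of each vertex:
  deg(1) = 1
  deg(2) = 1
  deg(3) = 1
  deg(4) = 6
  deg(5) = 2
  deg(6) = 2
  deg(7) = 1

Step 2: Count vertices with odd degree:
  Odd-degree vertices: 1, 2, 3, 7 (4 total)

Step 3: Apply Euler's theorem:
  - Eulerian circuit exists iff graph is connected and all vertices have even degree
  - Eulerian path exists iff graph is connected and has 0 or 2 odd-degree vertices

Graph has 4 odd-degree vertices (need 0 or 2).
Neither Eulerian path nor Eulerian circuit exists.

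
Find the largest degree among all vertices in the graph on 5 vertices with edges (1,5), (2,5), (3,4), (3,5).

Step 1: Count edges incident to each vertex:
  deg(1) = 1 (neighbors: 5)
  deg(2) = 1 (neighbors: 5)
  deg(3) = 2 (neighbors: 4, 5)
  deg(4) = 1 (neighbors: 3)
  deg(5) = 3 (neighbors: 1, 2, 3)

Step 2: Find maximum:
  max(1, 1, 2, 1, 3) = 3 (vertex 5)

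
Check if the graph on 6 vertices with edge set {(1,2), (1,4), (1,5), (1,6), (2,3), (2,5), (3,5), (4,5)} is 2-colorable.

Step 1: Attempt 2-coloring using BFS:
  Start at vertex 1, assign color 0
  Color vertex 2 with color 1 (neighbor of 1)
  Color vertex 4 with color 1 (neighbor of 1)
  Color vertex 5 with color 1 (neighbor of 1)
  Color vertex 6 with color 1 (neighbor of 1)
  Color vertex 3 with color 0 (neighbor of 2)

Step 2: Conflict found! Vertices 2 and 5 are adjacent but have the same color.
This means the graph contains an odd cycle.

The graph is NOT bipartite.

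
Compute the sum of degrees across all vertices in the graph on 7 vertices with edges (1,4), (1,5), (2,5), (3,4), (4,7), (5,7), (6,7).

Step 1: Count edges incident to each vertex:
  deg(1) = 2 (neighbors: 4, 5)
  deg(2) = 1 (neighbors: 5)
  deg(3) = 1 (neighbors: 4)
  deg(4) = 3 (neighbors: 1, 3, 7)
  deg(5) = 3 (neighbors: 1, 2, 7)
  deg(6) = 1 (neighbors: 7)
  deg(7) = 3 (neighbors: 4, 5, 6)

Step 2: Sum all degrees:
  2 + 1 + 1 + 3 + 3 + 1 + 3 = 14

Verification: sum of degrees = 2 * |E| = 2 * 7 = 14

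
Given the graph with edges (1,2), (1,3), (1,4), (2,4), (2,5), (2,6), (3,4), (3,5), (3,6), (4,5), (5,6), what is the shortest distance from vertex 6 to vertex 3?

Step 1: Build adjacency list:
  1: 2, 3, 4
  2: 1, 4, 5, 6
  3: 1, 4, 5, 6
  4: 1, 2, 3, 5
  5: 2, 3, 4, 6
  6: 2, 3, 5

Step 2: BFS from vertex 6 to find shortest path to 3:
  vertex 2 reached at distance 1
  vertex 3 reached at distance 1

Step 3: Shortest path: 6 -> 3
Path length: 1 edge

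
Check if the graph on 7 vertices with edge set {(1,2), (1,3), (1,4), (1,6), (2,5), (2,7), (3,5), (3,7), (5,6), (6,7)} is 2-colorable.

Step 1: Attempt 2-coloring using BFS:
  Start at vertex 1, assign color 0
  Color vertex 2 with color 1 (neighbor of 1)
  Color vertex 3 with color 1 (neighbor of 1)
  Color vertex 4 with color 1 (neighbor of 1)
  Color vertex 6 with color 1 (neighbor of 1)
  Color vertex 5 with color 0 (neighbor of 2)
  Color vertex 7 with color 0 (neighbor of 2)

Step 2: 2-coloring succeeded. No conflicts found.
  Set A (color 0): {1, 5, 7}
  Set B (color 1): {2, 3, 4, 6}

The graph is bipartite with partition {1, 5, 7}, {2, 3, 4, 6}.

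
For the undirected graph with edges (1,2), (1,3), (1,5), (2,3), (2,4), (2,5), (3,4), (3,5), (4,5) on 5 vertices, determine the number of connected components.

Step 1: Build adjacency list from edges:
  1: 2, 3, 5
  2: 1, 3, 4, 5
  3: 1, 2, 4, 5
  4: 2, 3, 5
  5: 1, 2, 3, 4

Step 2: Run BFS/DFS from vertex 1:
  Visited: {1, 2, 3, 5, 4}
  Reached 5 of 5 vertices

Step 3: All 5 vertices reached from vertex 1, so the graph is connected.
Number of connected components: 1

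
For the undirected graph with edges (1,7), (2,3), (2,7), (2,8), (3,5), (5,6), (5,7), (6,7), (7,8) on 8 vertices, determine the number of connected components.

Step 1: Build adjacency list from edges:
  1: 7
  2: 3, 7, 8
  3: 2, 5
  4: (none)
  5: 3, 6, 7
  6: 5, 7
  7: 1, 2, 5, 6, 8
  8: 2, 7

Step 2: Run BFS/DFS from vertex 1:
  Visited: {1, 7, 2, 5, 6, 8, 3}
  Reached 7 of 8 vertices

Step 3: Only 7 of 8 vertices reached. Graph is disconnected.
Connected components: {1, 2, 3, 5, 6, 7, 8}, {4}
Number of connected components: 2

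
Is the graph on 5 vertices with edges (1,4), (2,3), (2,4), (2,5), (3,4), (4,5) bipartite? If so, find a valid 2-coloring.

Step 1: Attempt 2-coloring using BFS:
  Start at vertex 1, assign color 0
  Color vertex 4 with color 1 (neighbor of 1)
  Color vertex 2 with color 0 (neighbor of 4)
  Color vertex 3 with color 0 (neighbor of 4)
  Color vertex 5 with color 0 (neighbor of 4)

Step 2: Conflict found! Vertices 2 and 3 are adjacent but have the same color.
This means the graph contains an odd cycle.

The graph is NOT bipartite.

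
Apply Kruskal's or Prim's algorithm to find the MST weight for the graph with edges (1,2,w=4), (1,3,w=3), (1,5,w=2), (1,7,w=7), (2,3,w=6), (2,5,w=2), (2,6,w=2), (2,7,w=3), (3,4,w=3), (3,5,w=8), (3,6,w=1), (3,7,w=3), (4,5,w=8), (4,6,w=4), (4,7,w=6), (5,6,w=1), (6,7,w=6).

Apply Kruskal's algorithm (sort edges by weight, add if no cycle):

Sorted edges by weight:
  (3,6) w=1
  (5,6) w=1
  (1,5) w=2
  (2,5) w=2
  (2,6) w=2
  (1,3) w=3
  (2,7) w=3
  (3,4) w=3
  (3,7) w=3
  (1,2) w=4
  (4,6) w=4
  (2,3) w=6
  (4,7) w=6
  (6,7) w=6
  (1,7) w=7
  (3,5) w=8
  (4,5) w=8

Add edge (3,6) w=1 -- no cycle. Running total: 1
Add edge (5,6) w=1 -- no cycle. Running total: 2
Add edge (1,5) w=2 -- no cycle. Running total: 4
Add edge (2,5) w=2 -- no cycle. Running total: 6
Skip edge (2,6) w=2 -- would create cycle
Skip edge (1,3) w=3 -- would create cycle
Add edge (2,7) w=3 -- no cycle. Running total: 9
Add edge (3,4) w=3 -- no cycle. Running total: 12

MST edges: (3,6,w=1), (5,6,w=1), (1,5,w=2), (2,5,w=2), (2,7,w=3), (3,4,w=3)
Total MST weight: 1 + 1 + 2 + 2 + 3 + 3 = 12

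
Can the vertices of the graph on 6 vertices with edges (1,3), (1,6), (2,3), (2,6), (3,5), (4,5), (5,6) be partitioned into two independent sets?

Step 1: Attempt 2-coloring using BFS:
  Start at vertex 1, assign color 0
  Color vertex 3 with color 1 (neighbor of 1)
  Color vertex 6 with color 1 (neighbor of 1)
  Color vertex 2 with color 0 (neighbor of 3)
  Color vertex 5 with color 0 (neighbor of 3)
  Color vertex 4 with color 1 (neighbor of 5)

Step 2: 2-coloring succeeded. No conflicts found.
  Set A (color 0): {1, 2, 5}
  Set B (color 1): {3, 4, 6}

The graph is bipartite with partition {1, 2, 5}, {3, 4, 6}.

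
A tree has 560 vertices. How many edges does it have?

A tree on n vertices always has exactly n - 1 edges.
For n = 560: edges = 560 - 1 = 559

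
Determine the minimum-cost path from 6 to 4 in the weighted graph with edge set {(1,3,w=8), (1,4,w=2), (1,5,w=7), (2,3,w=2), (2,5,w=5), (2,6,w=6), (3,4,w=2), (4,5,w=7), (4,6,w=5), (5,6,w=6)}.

Step 1: Build adjacency list with weights:
  1: 3(w=8), 4(w=2), 5(w=7)
  2: 3(w=2), 5(w=5), 6(w=6)
  3: 1(w=8), 2(w=2), 4(w=2)
  4: 1(w=2), 3(w=2), 5(w=7), 6(w=5)
  5: 1(w=7), 2(w=5), 4(w=7), 6(w=6)
  6: 2(w=6), 4(w=5), 5(w=6)

Step 2: Apply Dijkstra's algorithm from vertex 6:
  Visit vertex 6 (distance=0)
    Update dist[2] = 6
    Update dist[4] = 5
    Update dist[5] = 6
  Visit vertex 4 (distance=5)
    Update dist[1] = 7
    Update dist[3] = 7

Step 3: Shortest path: 6 -> 4
Total weight: 5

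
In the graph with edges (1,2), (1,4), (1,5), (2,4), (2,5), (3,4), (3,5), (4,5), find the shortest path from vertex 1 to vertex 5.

Step 1: Build adjacency list:
  1: 2, 4, 5
  2: 1, 4, 5
  3: 4, 5
  4: 1, 2, 3, 5
  5: 1, 2, 3, 4

Step 2: BFS from vertex 1 to find shortest path to 5:
  vertex 2 reached at distance 1
  vertex 4 reached at distance 1
  vertex 5 reached at distance 1

Step 3: Shortest path: 1 -> 5
Path length: 1 edge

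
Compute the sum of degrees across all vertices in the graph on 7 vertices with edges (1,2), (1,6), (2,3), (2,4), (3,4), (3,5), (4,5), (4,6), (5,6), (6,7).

Step 1: Count edges incident to each vertex:
  deg(1) = 2 (neighbors: 2, 6)
  deg(2) = 3 (neighbors: 1, 3, 4)
  deg(3) = 3 (neighbors: 2, 4, 5)
  deg(4) = 4 (neighbors: 2, 3, 5, 6)
  deg(5) = 3 (neighbors: 3, 4, 6)
  deg(6) = 4 (neighbors: 1, 4, 5, 7)
  deg(7) = 1 (neighbors: 6)

Step 2: Sum all degrees:
  2 + 3 + 3 + 4 + 3 + 4 + 1 = 20

Verification: sum of degrees = 2 * |E| = 2 * 10 = 20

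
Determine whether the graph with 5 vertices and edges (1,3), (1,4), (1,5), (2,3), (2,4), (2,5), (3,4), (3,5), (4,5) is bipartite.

Step 1: Attempt 2-coloring using BFS:
  Start at vertex 1, assign color 0
  Color vertex 3 with color 1 (neighbor of 1)
  Color vertex 4 with color 1 (neighbor of 1)
  Color vertex 5 with color 1 (neighbor of 1)
  Color vertex 2 with color 0 (neighbor of 3)

Step 2: Conflict found! Vertices 3 and 4 are adjacent but have the same color.
This means the graph contains an odd cycle.

The graph is NOT bipartite.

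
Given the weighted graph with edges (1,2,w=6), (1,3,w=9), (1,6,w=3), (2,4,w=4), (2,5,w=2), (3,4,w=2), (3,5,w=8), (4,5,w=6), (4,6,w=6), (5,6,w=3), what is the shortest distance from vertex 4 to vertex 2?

Step 1: Build adjacency list with weights:
  1: 2(w=6), 3(w=9), 6(w=3)
  2: 1(w=6), 4(w=4), 5(w=2)
  3: 1(w=9), 4(w=2), 5(w=8)
  4: 2(w=4), 3(w=2), 5(w=6), 6(w=6)
  5: 2(w=2), 3(w=8), 4(w=6), 6(w=3)
  6: 1(w=3), 4(w=6), 5(w=3)

Step 2: Apply Dijkstra's algorithm from vertex 4:
  Visit vertex 4 (distance=0)
    Update dist[2] = 4
    Update dist[3] = 2
    Update dist[5] = 6
    Update dist[6] = 6
  Visit vertex 3 (distance=2)
    Update dist[1] = 11
  Visit vertex 2 (distance=4)
    Update dist[1] = 10

Step 3: Shortest path: 4 -> 2
Total weight: 4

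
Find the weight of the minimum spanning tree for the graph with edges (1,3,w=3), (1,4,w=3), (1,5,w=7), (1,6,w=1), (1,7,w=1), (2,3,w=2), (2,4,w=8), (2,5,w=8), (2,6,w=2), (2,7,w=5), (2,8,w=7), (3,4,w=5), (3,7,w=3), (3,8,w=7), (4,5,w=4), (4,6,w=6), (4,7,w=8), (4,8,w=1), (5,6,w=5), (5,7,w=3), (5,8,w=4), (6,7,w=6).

Apply Kruskal's algorithm (sort edges by weight, add if no cycle):

Sorted edges by weight:
  (1,6) w=1
  (1,7) w=1
  (4,8) w=1
  (2,6) w=2
  (2,3) w=2
  (1,4) w=3
  (1,3) w=3
  (3,7) w=3
  (5,7) w=3
  (4,5) w=4
  (5,8) w=4
  (2,7) w=5
  (3,4) w=5
  (5,6) w=5
  (4,6) w=6
  (6,7) w=6
  (1,5) w=7
  (2,8) w=7
  (3,8) w=7
  (2,4) w=8
  (2,5) w=8
  (4,7) w=8

Add edge (1,6) w=1 -- no cycle. Running total: 1
Add edge (1,7) w=1 -- no cycle. Running total: 2
Add edge (4,8) w=1 -- no cycle. Running total: 3
Add edge (2,6) w=2 -- no cycle. Running total: 5
Add edge (2,3) w=2 -- no cycle. Running total: 7
Add edge (1,4) w=3 -- no cycle. Running total: 10
Skip edge (1,3) w=3 -- would create cycle
Skip edge (3,7) w=3 -- would create cycle
Add edge (5,7) w=3 -- no cycle. Running total: 13

MST edges: (1,6,w=1), (1,7,w=1), (4,8,w=1), (2,6,w=2), (2,3,w=2), (1,4,w=3), (5,7,w=3)
Total MST weight: 1 + 1 + 1 + 2 + 2 + 3 + 3 = 13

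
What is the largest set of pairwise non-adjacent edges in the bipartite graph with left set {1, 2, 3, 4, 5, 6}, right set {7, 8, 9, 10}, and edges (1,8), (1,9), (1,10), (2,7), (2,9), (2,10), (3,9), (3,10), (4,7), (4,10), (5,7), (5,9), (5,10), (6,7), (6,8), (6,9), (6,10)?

Step 1: List the neighbors of each left vertex:
  1: 8, 9, 10
  2: 7, 9, 10
  3: 9, 10
  4: 7, 10
  5: 7, 9, 10
  6: 7, 8, 9, 10

Step 2: Greedily match left vertices, then look for augmenting paths:
  Match 1 -- 8
  Match 2 -- 7
  Match 3 -- 9
  Match 4 -- 10
  No augmenting path remains.

Step 3: Verify this is maximum:
  Matching size 4 = min(|L|, |R|) = min(6, 4), which is an upper bound, so this matching is maximum.

Maximum matching: {(1,8), (2,7), (3,9), (4,10)}
Size: 4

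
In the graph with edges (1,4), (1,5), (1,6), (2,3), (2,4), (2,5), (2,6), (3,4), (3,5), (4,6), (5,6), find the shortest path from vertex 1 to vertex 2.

Step 1: Build adjacency list:
  1: 4, 5, 6
  2: 3, 4, 5, 6
  3: 2, 4, 5
  4: 1, 2, 3, 6
  5: 1, 2, 3, 6
  6: 1, 2, 4, 5

Step 2: BFS from vertex 1 to find shortest path to 2:
  vertex 4 reached at distance 1
  vertex 5 reached at distance 1
  vertex 6 reached at distance 1
  vertex 2 reached at distance 2

Step 3: Shortest path: 1 -> 4 -> 2
Path length: 2 edges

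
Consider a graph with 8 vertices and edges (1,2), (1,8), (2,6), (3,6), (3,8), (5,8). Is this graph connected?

Step 1: Build adjacency list from edges:
  1: 2, 8
  2: 1, 6
  3: 6, 8
  4: (none)
  5: 8
  6: 2, 3
  7: (none)
  8: 1, 3, 5

Step 2: Run BFS/DFS from vertex 1:
  Visited: {1, 2, 8, 6, 3, 5}
  Reached 6 of 8 vertices

Step 3: Only 6 of 8 vertices reached. Graph is disconnected.
Connected components: {1, 2, 3, 5, 6, 8}, {4}, {7}
Answer: No, the graph is not connected (3 components).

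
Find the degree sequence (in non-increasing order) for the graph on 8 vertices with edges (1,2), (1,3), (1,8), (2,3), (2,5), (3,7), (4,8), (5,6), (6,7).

Step 1: Count edges incident to each vertex:
  deg(1) = 3 (neighbors: 2, 3, 8)
  deg(2) = 3 (neighbors: 1, 3, 5)
  deg(3) = 3 (neighbors: 1, 2, 7)
  deg(4) = 1 (neighbors: 8)
  deg(5) = 2 (neighbors: 2, 6)
  deg(6) = 2 (neighbors: 5, 7)
  deg(7) = 2 (neighbors: 3, 6)
  deg(8) = 2 (neighbors: 1, 4)

Step 2: Sort degrees in non-increasing order:
  Degrees: [3, 3, 3, 1, 2, 2, 2, 2] -> sorted: [3, 3, 3, 2, 2, 2, 2, 1]

Degree sequence: [3, 3, 3, 2, 2, 2, 2, 1]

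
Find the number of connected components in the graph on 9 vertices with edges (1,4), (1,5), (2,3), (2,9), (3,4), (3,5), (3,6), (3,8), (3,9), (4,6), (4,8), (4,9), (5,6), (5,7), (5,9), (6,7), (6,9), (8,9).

Step 1: Build adjacency list from edges:
  1: 4, 5
  2: 3, 9
  3: 2, 4, 5, 6, 8, 9
  4: 1, 3, 6, 8, 9
  5: 1, 3, 6, 7, 9
  6: 3, 4, 5, 7, 9
  7: 5, 6
  8: 3, 4, 9
  9: 2, 3, 4, 5, 6, 8

Step 2: Run BFS/DFS from vertex 1:
  Visited: {1, 4, 5, 3, 6, 8, 9, 7, 2}
  Reached 9 of 9 vertices

Step 3: All 9 vertices reached from vertex 1, so the graph is connected.
Number of connected components: 1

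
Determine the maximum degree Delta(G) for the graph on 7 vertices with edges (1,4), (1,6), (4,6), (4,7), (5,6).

Step 1: Count edges incident to each vertex:
  deg(1) = 2 (neighbors: 4, 6)
  deg(2) = 0 (neighbors: none)
  deg(3) = 0 (neighbors: none)
  deg(4) = 3 (neighbors: 1, 6, 7)
  deg(5) = 1 (neighbors: 6)
  deg(6) = 3 (neighbors: 1, 4, 5)
  deg(7) = 1 (neighbors: 4)

Step 2: Find maximum:
  max(2, 0, 0, 3, 1, 3, 1) = 3 (vertex 4)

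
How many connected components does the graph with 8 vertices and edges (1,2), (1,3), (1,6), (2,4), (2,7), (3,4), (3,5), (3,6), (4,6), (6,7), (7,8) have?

Step 1: Build adjacency list from edges:
  1: 2, 3, 6
  2: 1, 4, 7
  3: 1, 4, 5, 6
  4: 2, 3, 6
  5: 3
  6: 1, 3, 4, 7
  7: 2, 6, 8
  8: 7

Step 2: Run BFS/DFS from vertex 1:
  Visited: {1, 2, 3, 6, 4, 7, 5, 8}
  Reached 8 of 8 vertices

Step 3: All 8 vertices reached from vertex 1, so the graph is connected.
Number of connected components: 1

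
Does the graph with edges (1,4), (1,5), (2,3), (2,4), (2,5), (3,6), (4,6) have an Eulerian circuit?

Step 1: Find the degree of each vertex:
  deg(1) = 2
  deg(2) = 3
  deg(3) = 2
  deg(4) = 3
  deg(5) = 2
  deg(6) = 2

Step 2: Count vertices with odd degree:
  Odd-degree vertices: 2, 4 (2 total)

Step 3: Apply Euler's theorem:
  - Eulerian circuit exists iff graph is connected and all vertices have even degree
  - Eulerian path exists iff graph is connected and has 0 or 2 odd-degree vertices

Graph is connected with exactly 2 odd-degree vertices (2, 4).
Eulerian path exists (starting and ending at the odd-degree vertices), but no Eulerian circuit.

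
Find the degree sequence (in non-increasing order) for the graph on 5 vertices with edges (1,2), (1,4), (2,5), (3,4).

Step 1: Count edges incident to each vertex:
  deg(1) = 2 (neighbors: 2, 4)
  deg(2) = 2 (neighbors: 1, 5)
  deg(3) = 1 (neighbors: 4)
  deg(4) = 2 (neighbors: 1, 3)
  deg(5) = 1 (neighbors: 2)

Step 2: Sort degrees in non-increasing order:
  Degrees: [2, 2, 1, 2, 1] -> sorted: [2, 2, 2, 1, 1]

Degree sequence: [2, 2, 2, 1, 1]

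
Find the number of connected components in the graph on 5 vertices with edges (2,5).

Step 1: Build adjacency list from edges:
  1: (none)
  2: 5
  3: (none)
  4: (none)
  5: 2

Step 2: Run BFS/DFS from vertex 1:
  Visited: {1}
  Reached 1 of 5 vertices

Step 3: Only 1 of 5 vertices reached. Graph is disconnected.
Connected components: {1}, {2, 5}, {3}, {4}
Number of connected components: 4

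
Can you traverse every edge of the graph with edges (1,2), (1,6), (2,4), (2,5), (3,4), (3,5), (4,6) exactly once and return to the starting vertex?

Step 1: Find the degree of each vertex:
  deg(1) = 2
  deg(2) = 3
  deg(3) = 2
  deg(4) = 3
  deg(5) = 2
  deg(6) = 2

Step 2: Count vertices with odd degree:
  Odd-degree vertices: 2, 4 (2 total)

Step 3: Apply Euler's theorem:
  - Eulerian circuit exists iff graph is connected and all vertices have even degree
  - Eulerian path exists iff graph is connected and has 0 or 2 odd-degree vertices

Graph is connected with exactly 2 odd-degree vertices (2, 4).
Eulerian path exists (starting and ending at the odd-degree vertices), but no Eulerian circuit.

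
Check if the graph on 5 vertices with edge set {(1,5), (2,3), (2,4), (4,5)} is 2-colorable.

Step 1: Attempt 2-coloring using BFS:
  Start at vertex 1, assign color 0
  Color vertex 5 with color 1 (neighbor of 1)
  Color vertex 4 with color 0 (neighbor of 5)
  Color vertex 2 with color 1 (neighbor of 4)
  Color vertex 3 with color 0 (neighbor of 2)

Step 2: 2-coloring succeeded. No conflicts found.
  Set A (color 0): {1, 3, 4}
  Set B (color 1): {2, 5}

The graph is bipartite with partition {1, 3, 4}, {2, 5}.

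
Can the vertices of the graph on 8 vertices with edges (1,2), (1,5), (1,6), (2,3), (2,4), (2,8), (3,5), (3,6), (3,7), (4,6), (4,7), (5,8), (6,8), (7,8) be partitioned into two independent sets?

Step 1: Attempt 2-coloring using BFS:
  Start at vertex 1, assign color 0
  Color vertex 2 with color 1 (neighbor of 1)
  Color vertex 5 with color 1 (neighbor of 1)
  Color vertex 6 with color 1 (neighbor of 1)
  Color vertex 3 with color 0 (neighbor of 2)
  Color vertex 4 with color 0 (neighbor of 2)
  Color vertex 8 with color 0 (neighbor of 2)
  Color vertex 7 with color 1 (neighbor of 3)

Step 2: 2-coloring succeeded. No conflicts found.
  Set A (color 0): {1, 3, 4, 8}
  Set B (color 1): {2, 5, 6, 7}

The graph is bipartite with partition {1, 3, 4, 8}, {2, 5, 6, 7}.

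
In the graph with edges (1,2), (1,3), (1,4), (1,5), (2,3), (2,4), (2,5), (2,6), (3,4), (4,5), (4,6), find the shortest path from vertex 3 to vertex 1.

Step 1: Build adjacency list:
  1: 2, 3, 4, 5
  2: 1, 3, 4, 5, 6
  3: 1, 2, 4
  4: 1, 2, 3, 5, 6
  5: 1, 2, 4
  6: 2, 4

Step 2: BFS from vertex 3 to find shortest path to 1:
  vertex 1 reached at distance 1

Step 3: Shortest path: 3 -> 1
Path length: 1 edge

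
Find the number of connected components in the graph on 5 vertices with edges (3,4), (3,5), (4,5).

Step 1: Build adjacency list from edges:
  1: (none)
  2: (none)
  3: 4, 5
  4: 3, 5
  5: 3, 4

Step 2: Run BFS/DFS from vertex 1:
  Visited: {1}
  Reached 1 of 5 vertices

Step 3: Only 1 of 5 vertices reached. Graph is disconnected.
Connected components: {1}, {2}, {3, 4, 5}
Number of connected components: 3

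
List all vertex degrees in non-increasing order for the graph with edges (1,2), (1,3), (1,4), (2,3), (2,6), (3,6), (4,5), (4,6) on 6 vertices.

Step 1: Count edges incident to each vertex:
  deg(1) = 3 (neighbors: 2, 3, 4)
  deg(2) = 3 (neighbors: 1, 3, 6)
  deg(3) = 3 (neighbors: 1, 2, 6)
  deg(4) = 3 (neighbors: 1, 5, 6)
  deg(5) = 1 (neighbors: 4)
  deg(6) = 3 (neighbors: 2, 3, 4)

Step 2: Sort degrees in non-increasing order:
  Degrees: [3, 3, 3, 3, 1, 3] -> sorted: [3, 3, 3, 3, 3, 1]

Degree sequence: [3, 3, 3, 3, 3, 1]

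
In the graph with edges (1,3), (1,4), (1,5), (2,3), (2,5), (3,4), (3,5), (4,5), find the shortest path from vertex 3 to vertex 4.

Step 1: Build adjacency list:
  1: 3, 4, 5
  2: 3, 5
  3: 1, 2, 4, 5
  4: 1, 3, 5
  5: 1, 2, 3, 4

Step 2: BFS from vertex 3 to find shortest path to 4:
  vertex 1 reached at distance 1
  vertex 2 reached at distance 1
  vertex 4 reached at distance 1

Step 3: Shortest path: 3 -> 4
Path length: 1 edge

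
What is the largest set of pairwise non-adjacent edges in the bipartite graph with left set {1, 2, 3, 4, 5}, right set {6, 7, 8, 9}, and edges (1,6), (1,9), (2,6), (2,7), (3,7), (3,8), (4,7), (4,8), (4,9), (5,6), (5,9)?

Step 1: List the neighbors of each left vertex:
  1: 6, 9
  2: 6, 7
  3: 7, 8
  4: 7, 8, 9
  5: 6, 9

Step 2: Greedily match left vertices, then look for augmenting paths:
  Match 1 -- 6
  Match 2 -- 7
  Match 3 -- 8
  Match 4 -- 9
  No augmenting path remains.

Step 3: Verify this is maximum:
  Matching size 4 = min(|L|, |R|) = min(5, 4), which is an upper bound, so this matching is maximum.

Maximum matching: {(1,6), (2,7), (3,8), (4,9)}
Size: 4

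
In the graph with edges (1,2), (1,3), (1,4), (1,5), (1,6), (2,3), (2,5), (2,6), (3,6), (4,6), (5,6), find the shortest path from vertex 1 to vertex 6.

Step 1: Build adjacency list:
  1: 2, 3, 4, 5, 6
  2: 1, 3, 5, 6
  3: 1, 2, 6
  4: 1, 6
  5: 1, 2, 6
  6: 1, 2, 3, 4, 5

Step 2: BFS from vertex 1 to find shortest path to 6:
  vertex 2 reached at distance 1
  vertex 3 reached at distance 1
  vertex 4 reached at distance 1
  vertex 5 reached at distance 1
  vertex 6 reached at distance 1

Step 3: Shortest path: 1 -> 6
Path length: 1 edge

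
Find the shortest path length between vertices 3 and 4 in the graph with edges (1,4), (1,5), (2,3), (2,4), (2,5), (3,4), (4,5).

Step 1: Build adjacency list:
  1: 4, 5
  2: 3, 4, 5
  3: 2, 4
  4: 1, 2, 3, 5
  5: 1, 2, 4

Step 2: BFS from vertex 3 to find shortest path to 4:
  vertex 2 reached at distance 1
  vertex 4 reached at distance 1

Step 3: Shortest path: 3 -> 4
Path length: 1 edge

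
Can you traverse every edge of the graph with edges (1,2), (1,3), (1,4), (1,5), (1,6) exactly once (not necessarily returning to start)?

Step 1: Find the degree of each vertex:
  deg(1) = 5
  deg(2) = 1
  deg(3) = 1
  deg(4) = 1
  deg(5) = 1
  deg(6) = 1

Step 2: Count vertices with odd degree:
  Odd-degree vertices: 1, 2, 3, 4, 5, 6 (6 total)

Step 3: Apply Euler's theorem:
  - Eulerian circuit exists iff graph is connected and all vertices have even degree
  - Eulerian path exists iff graph is connected and has 0 or 2 odd-degree vertices

Graph has 6 odd-degree vertices (need 0 or 2).
Neither Eulerian path nor Eulerian circuit exists.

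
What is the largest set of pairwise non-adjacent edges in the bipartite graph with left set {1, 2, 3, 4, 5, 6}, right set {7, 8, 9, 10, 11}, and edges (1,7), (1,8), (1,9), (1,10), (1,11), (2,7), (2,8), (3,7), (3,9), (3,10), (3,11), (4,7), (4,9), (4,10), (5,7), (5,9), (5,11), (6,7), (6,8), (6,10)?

Step 1: List the neighbors of each left vertex:
  1: 7, 8, 9, 10, 11
  2: 7, 8
  3: 7, 9, 10, 11
  4: 7, 9, 10
  5: 7, 9, 11
  6: 7, 8, 10

Step 2: Greedily match left vertices, then look for augmenting paths:
  Match 1 -- 7
  Match 2 -- 8
  Match 3 -- 9
  Match 4 -- 10
  Match 5 -- 11
  No augmenting path remains.

Step 3: Verify this is maximum:
  Matching size 5 = min(|L|, |R|) = min(6, 5), which is an upper bound, so this matching is maximum.

Maximum matching: {(1,7), (2,8), (3,9), (4,10), (5,11)}
Size: 5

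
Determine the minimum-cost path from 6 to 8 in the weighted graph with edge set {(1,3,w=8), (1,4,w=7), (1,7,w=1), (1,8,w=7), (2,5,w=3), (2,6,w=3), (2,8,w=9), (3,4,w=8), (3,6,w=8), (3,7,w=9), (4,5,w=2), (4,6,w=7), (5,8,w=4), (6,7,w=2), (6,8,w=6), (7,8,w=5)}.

Step 1: Build adjacency list with weights:
  1: 3(w=8), 4(w=7), 7(w=1), 8(w=7)
  2: 5(w=3), 6(w=3), 8(w=9)
  3: 1(w=8), 4(w=8), 6(w=8), 7(w=9)
  4: 1(w=7), 3(w=8), 5(w=2), 6(w=7)
  5: 2(w=3), 4(w=2), 8(w=4)
  6: 2(w=3), 3(w=8), 4(w=7), 7(w=2), 8(w=6)
  7: 1(w=1), 3(w=9), 6(w=2), 8(w=5)
  8: 1(w=7), 2(w=9), 5(w=4), 6(w=6), 7(w=5)

Step 2: Apply Dijkstra's algorithm from vertex 6:
  Visit vertex 6 (distance=0)
    Update dist[2] = 3
    Update dist[3] = 8
    Update dist[4] = 7
    Update dist[7] = 2
    Update dist[8] = 6
  Visit vertex 7 (distance=2)
    Update dist[1] = 3
  Visit vertex 1 (distance=3)
  Visit vertex 2 (distance=3)
    Update dist[5] = 6
  Visit vertex 5 (distance=6)
  Visit vertex 8 (distance=6)

Step 3: Shortest path: 6 -> 8
Total weight: 6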